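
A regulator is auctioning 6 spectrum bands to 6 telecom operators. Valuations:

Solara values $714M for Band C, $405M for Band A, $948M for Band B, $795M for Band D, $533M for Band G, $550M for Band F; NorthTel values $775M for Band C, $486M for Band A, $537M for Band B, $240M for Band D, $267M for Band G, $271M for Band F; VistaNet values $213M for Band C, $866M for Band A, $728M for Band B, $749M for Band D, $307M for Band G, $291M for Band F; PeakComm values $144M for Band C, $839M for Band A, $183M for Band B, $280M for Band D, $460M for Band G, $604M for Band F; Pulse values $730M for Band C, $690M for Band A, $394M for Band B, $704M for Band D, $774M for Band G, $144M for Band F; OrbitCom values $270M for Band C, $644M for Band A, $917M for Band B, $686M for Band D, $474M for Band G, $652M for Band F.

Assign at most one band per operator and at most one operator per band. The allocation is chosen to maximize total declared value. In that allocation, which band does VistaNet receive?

Optimal: Solara→Band B ($948M), NorthTel→Band C ($775M), VistaNet→Band D ($749M), PeakComm→Band A ($839M), Pulse→Band G ($774M), OrbitCom→Band F ($652M) — total 948+775+749+839+774+652 = $4737M.
Row-greedy (each operator in turn takes its best remaining band) gives $4653M, worse by 84.
VistaNet's own top band is Band A ($866M), but forcing VistaNet→Band A and reassigning the rest optimally gives only $4731M — worse by 6.

VistaNet receives Band D.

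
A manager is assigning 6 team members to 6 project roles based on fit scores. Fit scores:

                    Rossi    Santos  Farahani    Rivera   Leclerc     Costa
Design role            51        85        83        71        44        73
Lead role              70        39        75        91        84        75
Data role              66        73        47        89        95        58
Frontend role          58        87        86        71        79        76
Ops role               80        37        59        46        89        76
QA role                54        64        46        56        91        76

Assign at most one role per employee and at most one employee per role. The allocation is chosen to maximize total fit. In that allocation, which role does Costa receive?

Optimal: Rossi→Ops role (80 pts), Santos→Design role (85 pts), Farahani→Frontend role (86 pts), Rivera→Lead role (91 pts), Leclerc→Data role (95 pts), Costa→QA role (76 pts) — total 80+85+86+91+95+76 = 513 pts.
Max-entry greedy (repeatedly take the single best remaining cell) gives 512 pts, worse by 1.
Next-best assignment: Rossi→Ops role, Santos→Frontend role, Farahani→Design role, Rivera→Lead role, Leclerc→Data role, Costa→QA role = 512 pts.
Swapping Leclerc↔Rivera (Leclerc→Lead role 84 pts, Rivera→Data role 89 pts) loses 13.
Costa's own top role is Frontend role (76 pts), but forcing Costa→Frontend role and reassigning the rest optimally gives only 496 pts — worse by 17.

Costa receives QA role.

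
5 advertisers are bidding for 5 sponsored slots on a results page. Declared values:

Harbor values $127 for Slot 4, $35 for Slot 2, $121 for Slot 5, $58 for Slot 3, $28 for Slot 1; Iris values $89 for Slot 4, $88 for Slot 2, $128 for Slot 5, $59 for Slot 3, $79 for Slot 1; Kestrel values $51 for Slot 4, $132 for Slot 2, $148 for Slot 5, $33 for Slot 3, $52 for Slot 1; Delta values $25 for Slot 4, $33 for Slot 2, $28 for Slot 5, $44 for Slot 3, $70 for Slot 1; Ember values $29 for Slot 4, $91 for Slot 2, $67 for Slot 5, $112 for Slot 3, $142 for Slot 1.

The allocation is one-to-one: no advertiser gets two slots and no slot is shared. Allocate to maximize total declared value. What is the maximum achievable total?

Optimal: Harbor→Slot 4 ($127), Iris→Slot 5 ($128), Kestrel→Slot 2 ($132), Delta→Slot 3 ($44), Ember→Slot 1 ($142) — total 127+128+132+44+142 = $573.
Max-entry greedy (repeatedly take the single best remaining cell) gives $549, worse by 24.
Next-best assignment: Harbor→Slot 4, Iris→Slot 5, Kestrel→Slot 2, Delta→Slot 1, Ember→Slot 3 = $569.
Checked against all permutations: $573 is optimal.

Maximum total: $573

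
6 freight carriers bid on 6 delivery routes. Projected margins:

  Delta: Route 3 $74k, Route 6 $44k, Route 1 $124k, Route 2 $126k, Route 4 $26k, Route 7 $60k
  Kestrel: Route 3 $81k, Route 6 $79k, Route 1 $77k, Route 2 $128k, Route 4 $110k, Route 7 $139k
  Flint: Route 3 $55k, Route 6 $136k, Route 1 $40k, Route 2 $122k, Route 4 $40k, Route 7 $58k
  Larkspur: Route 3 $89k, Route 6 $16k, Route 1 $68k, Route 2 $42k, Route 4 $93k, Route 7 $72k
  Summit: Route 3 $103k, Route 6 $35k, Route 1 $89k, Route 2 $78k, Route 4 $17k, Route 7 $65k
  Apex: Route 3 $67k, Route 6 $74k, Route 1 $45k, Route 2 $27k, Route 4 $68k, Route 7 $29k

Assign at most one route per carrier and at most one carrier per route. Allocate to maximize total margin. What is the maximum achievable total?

Optimal: Delta→Route 1 ($124k), Kestrel→Route 7 ($139k), Flint→Route 2 ($122k), Larkspur→Route 4 ($93k), Summit→Route 3 ($103k), Apex→Route 6 ($74k) — total 124+139+122+93+103+74 = $655k.
Row-greedy (each carrier in turn takes its best remaining route) gives $642k, worse by 13.
Checked against all permutations: $655k is optimal.

Maximum total: $655k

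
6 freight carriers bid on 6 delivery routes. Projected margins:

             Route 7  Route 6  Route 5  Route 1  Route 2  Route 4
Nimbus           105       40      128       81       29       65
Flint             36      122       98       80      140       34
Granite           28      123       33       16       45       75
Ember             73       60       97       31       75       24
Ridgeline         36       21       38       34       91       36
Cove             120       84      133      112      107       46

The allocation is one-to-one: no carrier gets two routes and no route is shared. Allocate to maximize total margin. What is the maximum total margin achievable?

Optimal: Nimbus→Route 7 ($105k), Flint→Route 2 ($140k), Granite→Route 6 ($123k), Ember→Route 5 ($97k), Ridgeline→Route 4 ($36k), Cove→Route 1 ($112k) — total 105+140+123+97+36+112 = $613k.
Max-entry greedy (repeatedly take the single best remaining cell) gives $568k, worse by 45.
Next-best assignment: Nimbus→Route 5, Flint→Route 2, Granite→Route 6, Ember→Route 7, Ridgeline→Route 4, Cove→Route 1 = $612k.
No other one-to-one assignment exceeds $613k.

Max total: $613k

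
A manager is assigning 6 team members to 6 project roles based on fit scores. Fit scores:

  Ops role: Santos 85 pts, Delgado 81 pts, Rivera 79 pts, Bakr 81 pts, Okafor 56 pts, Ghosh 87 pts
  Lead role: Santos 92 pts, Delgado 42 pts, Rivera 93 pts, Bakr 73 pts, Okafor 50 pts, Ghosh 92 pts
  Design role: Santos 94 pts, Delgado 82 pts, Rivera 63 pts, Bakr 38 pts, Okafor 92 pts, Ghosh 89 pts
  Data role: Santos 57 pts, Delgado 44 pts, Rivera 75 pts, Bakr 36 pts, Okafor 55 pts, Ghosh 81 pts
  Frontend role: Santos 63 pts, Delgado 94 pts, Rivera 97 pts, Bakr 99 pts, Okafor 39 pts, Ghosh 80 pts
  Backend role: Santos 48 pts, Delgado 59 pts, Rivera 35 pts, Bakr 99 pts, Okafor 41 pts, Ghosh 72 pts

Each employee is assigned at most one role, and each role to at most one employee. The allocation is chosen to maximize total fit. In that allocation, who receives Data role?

Optimal: Santos→Ops role (85 pts), Delgado→Frontend role (94 pts), Rivera→Lead role (93 pts), Bakr→Backend role (99 pts), Okafor→Design role (92 pts), Ghosh→Data role (81 pts) — total 85+94+93+99+92+81 = 544 pts.
Row-greedy (each employee in turn takes its best remaining role) gives 517 pts, worse by 27.
Swapping Delgado↔Ghosh (Delgado→Data role 44 pts, Ghosh→Frontend role 80 pts) loses 51.
No other one-to-one assignment exceeds 544 pts.
Ghosh's own top role is Lead role (92 pts), but forcing Ghosh→Lead role and reassigning the rest optimally gives only 537 pts — worse by 7.

Ghosh receives Data role.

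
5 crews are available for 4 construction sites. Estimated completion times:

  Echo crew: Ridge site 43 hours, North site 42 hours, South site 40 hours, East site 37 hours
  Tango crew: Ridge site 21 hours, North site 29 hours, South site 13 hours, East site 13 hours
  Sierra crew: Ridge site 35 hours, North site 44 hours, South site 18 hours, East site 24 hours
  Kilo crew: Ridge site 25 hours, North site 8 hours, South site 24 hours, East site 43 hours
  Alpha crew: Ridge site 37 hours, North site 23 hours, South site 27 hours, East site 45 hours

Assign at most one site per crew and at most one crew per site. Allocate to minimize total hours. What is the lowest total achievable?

Optimal: Alpha crew→Ridge site (37 hours), Kilo crew→North site (8 hours), Sierra crew→South site (18 hours), Tango crew→East site (13 hours) — total 37+8+18+13 = 76 hours.
Row-greedy (each crew in turn takes its cheapest remaining site) gives 93 hours, worse by 17.
Swapping Alpha crew↔Kilo crew (Alpha crew→North site 23 hours, Kilo crew→Ridge site 25 hours) adds 3.

Minimum total: 76 hours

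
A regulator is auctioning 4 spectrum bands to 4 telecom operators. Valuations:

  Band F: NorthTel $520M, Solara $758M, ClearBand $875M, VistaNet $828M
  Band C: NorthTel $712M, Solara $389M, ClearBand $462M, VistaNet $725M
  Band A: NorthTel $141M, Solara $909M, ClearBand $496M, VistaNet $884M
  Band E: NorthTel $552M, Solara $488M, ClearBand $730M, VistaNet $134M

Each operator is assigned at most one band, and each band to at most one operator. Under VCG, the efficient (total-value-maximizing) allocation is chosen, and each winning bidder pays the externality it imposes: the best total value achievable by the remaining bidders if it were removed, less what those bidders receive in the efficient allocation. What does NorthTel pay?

Efficient allocation: NorthTel→Band C ($712M), Solara→Band A ($909M), ClearBand→Band E ($730M), VistaNet→Band F ($828M); total welfare W = $3179M.
NorthTel receives Band C at value $712M, so the others get W − 712 = $2467M.
Without NorthTel: best allocation of the remaining 3 bidders over all 4 bands is Solara→Band A ($909M), ClearBand→Band F ($875M), VistaNet→Band C ($725M), total $2509M.
VCG payment = (others' best without NorthTel) − (others' welfare with NorthTel) = 2509 − 2467 = $42M.

NorthTel pays $42M.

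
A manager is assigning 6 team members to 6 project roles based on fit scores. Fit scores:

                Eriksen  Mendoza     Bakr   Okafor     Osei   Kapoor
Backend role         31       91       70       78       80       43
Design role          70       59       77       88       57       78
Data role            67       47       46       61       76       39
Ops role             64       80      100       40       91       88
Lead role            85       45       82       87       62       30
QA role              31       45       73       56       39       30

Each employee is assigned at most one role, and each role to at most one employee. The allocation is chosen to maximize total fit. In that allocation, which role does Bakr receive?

Bakr receives QA role.

Optimal: Eriksen→Lead role (85 pts), Mendoza→Backend role (91 pts), Bakr→QA role (73 pts), Okafor→Design role (88 pts), Osei→Data role (76 pts), Kapoor→Ops role (88 pts) — total 85+91+73+88+76+88 = 501 pts.
Column-greedy (each role in turn goes to its best remaining employee) gives 470 pts, worse by 31.
Bakr's own top role is Ops role (100 pts), but forcing Bakr→Ops role and reassigning the rest optimally gives only 486 pts — worse by 15.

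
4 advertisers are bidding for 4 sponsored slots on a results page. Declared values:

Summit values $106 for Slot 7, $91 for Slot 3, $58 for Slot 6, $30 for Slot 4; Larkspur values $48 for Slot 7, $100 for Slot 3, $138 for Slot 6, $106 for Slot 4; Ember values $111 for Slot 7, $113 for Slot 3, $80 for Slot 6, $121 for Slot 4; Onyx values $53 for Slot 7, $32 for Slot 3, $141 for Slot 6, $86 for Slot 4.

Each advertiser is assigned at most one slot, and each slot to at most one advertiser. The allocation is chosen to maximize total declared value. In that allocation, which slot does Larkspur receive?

Larkspur receives Slot 3.

Optimal: Summit→Slot 7 ($106), Larkspur→Slot 3 ($100), Ember→Slot 4 ($121), Onyx→Slot 6 ($141) — total 106+100+121+141 = $468.
Row-greedy (each advertiser in turn takes its best remaining slot) gives $397, worse by 71.
Larkspur's own top slot is Slot 6 ($138), but forcing Larkspur→Slot 6 and reassigning the rest optimally gives only $443 — worse by 25.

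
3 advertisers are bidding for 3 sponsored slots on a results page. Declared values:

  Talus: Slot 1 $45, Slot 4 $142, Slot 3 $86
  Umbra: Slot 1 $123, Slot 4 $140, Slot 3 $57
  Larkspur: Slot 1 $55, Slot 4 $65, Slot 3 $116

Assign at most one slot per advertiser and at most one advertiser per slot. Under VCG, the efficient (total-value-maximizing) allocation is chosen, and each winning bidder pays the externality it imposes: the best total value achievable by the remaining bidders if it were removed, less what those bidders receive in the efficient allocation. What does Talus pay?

Efficient allocation: Talus→Slot 4 ($142), Umbra→Slot 1 ($123), Larkspur→Slot 3 ($116); total welfare W = $381.
Talus receives Slot 4 at value $142, so the others get W − 142 = $239.
Without Talus: best allocation of the remaining 2 bidders over all 3 slots is Umbra→Slot 4 ($140), Larkspur→Slot 3 ($116), total $256.
VCG payment = (others' best without Talus) − (others' welfare with Talus) = 256 − 239 = $17.

Talus pays $17.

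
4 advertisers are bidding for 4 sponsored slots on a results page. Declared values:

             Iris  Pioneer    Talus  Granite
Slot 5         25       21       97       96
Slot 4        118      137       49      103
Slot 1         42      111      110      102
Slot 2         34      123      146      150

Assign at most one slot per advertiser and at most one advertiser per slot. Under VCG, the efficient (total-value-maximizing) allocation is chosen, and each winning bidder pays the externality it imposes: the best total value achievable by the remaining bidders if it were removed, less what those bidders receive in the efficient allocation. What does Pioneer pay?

Pioneer pays $13.

Efficient allocation: Iris→Slot 4 ($118), Pioneer→Slot 1 ($111), Talus→Slot 5 ($97), Granite→Slot 2 ($150); total welfare W = $476.
Pioneer receives Slot 1 at value $111, so the others get W − 111 = $365.
Without Pioneer: best allocation of the remaining 3 bidders over all 4 slots is Iris→Slot 4 ($118), Talus→Slot 1 ($110), Granite→Slot 2 ($150), total $378.
VCG payment = (others' best without Pioneer) − (others' welfare with Pioneer) = 378 − 365 = $13.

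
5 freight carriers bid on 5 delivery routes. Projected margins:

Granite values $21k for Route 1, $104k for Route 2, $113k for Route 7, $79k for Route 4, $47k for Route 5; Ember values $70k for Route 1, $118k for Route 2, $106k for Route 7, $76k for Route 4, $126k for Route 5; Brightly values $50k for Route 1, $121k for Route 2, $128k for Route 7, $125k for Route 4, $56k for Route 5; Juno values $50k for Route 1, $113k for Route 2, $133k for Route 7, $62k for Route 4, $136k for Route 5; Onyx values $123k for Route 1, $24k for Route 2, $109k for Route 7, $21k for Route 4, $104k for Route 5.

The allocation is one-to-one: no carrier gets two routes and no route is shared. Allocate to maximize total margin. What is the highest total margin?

Optimal: Granite→Route 7 ($113k), Ember→Route 2 ($118k), Brightly→Route 4 ($125k), Juno→Route 5 ($136k), Onyx→Route 1 ($123k) — total 113+118+125+136+123 = $615k.
Max-entry greedy (repeatedly take the single best remaining cell) gives $584k, worse by 31.
Next-best assignment: Granite→Route 2, Ember→Route 5, Brightly→Route 4, Juno→Route 7, Onyx→Route 1 = $611k.

Maximum total: $615k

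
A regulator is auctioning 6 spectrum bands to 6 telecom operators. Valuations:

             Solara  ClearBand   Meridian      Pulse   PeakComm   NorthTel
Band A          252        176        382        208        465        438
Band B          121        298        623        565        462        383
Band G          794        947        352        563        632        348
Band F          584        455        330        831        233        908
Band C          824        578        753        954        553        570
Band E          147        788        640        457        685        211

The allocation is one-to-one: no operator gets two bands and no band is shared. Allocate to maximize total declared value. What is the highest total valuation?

This is the linear assignment problem.
Optimal: Solara→Band G ($794M), ClearBand→Band E ($788M), Meridian→Band B ($623M), Pulse→Band C ($954M), PeakComm→Band A ($465M), NorthTel→Band F ($908M) — total 794+788+623+954+465+908 = $4532M.
Column-greedy (each band in turn goes to its best remaining operator) gives $4044M, worse by 488.
Checked against all permutations: $4532M is optimal.

Maximum total: $4532M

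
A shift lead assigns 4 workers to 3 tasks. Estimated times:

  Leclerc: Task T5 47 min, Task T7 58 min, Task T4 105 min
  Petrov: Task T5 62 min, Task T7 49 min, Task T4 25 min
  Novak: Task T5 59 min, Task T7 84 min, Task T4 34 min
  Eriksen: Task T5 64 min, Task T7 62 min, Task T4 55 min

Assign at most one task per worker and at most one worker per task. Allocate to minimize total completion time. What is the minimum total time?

Treat this as an assignment problem: match each worker to one task.
Optimal: Leclerc→Task T5 (47 min), Petrov→Task T7 (49 min), Novak→Task T4 (34 min) — total 47+49+34 = 130 min.
Row-greedy (each worker in turn takes its cheapest remaining task) gives 156 min, worse by 26.

Min total: 130 min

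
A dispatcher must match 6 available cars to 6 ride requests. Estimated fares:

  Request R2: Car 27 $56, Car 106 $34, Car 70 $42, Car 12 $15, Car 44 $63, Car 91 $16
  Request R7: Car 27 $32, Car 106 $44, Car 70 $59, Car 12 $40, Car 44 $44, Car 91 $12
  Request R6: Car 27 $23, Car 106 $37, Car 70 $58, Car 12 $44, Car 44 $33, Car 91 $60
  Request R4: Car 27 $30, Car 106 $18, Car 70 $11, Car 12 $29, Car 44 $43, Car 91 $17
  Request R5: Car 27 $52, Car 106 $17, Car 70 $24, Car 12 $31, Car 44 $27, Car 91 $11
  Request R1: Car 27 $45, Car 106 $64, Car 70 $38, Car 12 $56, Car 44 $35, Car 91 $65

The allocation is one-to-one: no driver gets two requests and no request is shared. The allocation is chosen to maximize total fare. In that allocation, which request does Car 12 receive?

Car 12 receives Request R4.

Optimal: Car 27→Request R5 ($52), Car 106→Request R1 ($64), Car 70→Request R7 ($59), Car 12→Request R4 ($29), Car 44→Request R2 ($63), Car 91→Request R6 ($60) — total 52+64+59+29+63+60 = $327.
Column-greedy (each request in turn goes to its best remaining driver) gives $307, worse by 20.
Next-best assignment: Car 27→Request R2, Car 106→Request R1, Car 70→Request R7, Car 12→Request R5, Car 44→Request R4, Car 91→Request R6 = $313.
Car 12's own top request is Request R1 ($56), but forcing Car 12→Request R1 and reassigning the rest optimally gives only $308 — worse by 19.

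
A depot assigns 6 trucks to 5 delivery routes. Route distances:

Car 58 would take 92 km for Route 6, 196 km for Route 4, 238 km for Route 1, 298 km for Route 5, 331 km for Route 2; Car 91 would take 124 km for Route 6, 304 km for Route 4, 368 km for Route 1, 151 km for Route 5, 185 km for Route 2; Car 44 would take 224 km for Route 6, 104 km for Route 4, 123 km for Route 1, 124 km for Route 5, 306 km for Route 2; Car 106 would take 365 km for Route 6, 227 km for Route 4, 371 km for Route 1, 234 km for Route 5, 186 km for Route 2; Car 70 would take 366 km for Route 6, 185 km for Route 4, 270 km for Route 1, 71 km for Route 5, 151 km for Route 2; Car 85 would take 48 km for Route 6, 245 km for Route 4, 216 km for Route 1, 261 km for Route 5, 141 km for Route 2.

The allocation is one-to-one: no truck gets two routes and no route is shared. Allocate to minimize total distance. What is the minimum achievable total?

Min total: 623 km

Optimal: Car 85→Route 6 (48 km), Car 58→Route 4 (196 km), Car 44→Route 1 (123 km), Car 70→Route 5 (71 km), Car 91→Route 2 (185 km) — total 48+196+123+71+185 = 623 km.
Column-greedy (each route in turn goes to its cheapest remaining truck) gives 646 km, worse by 23.
Swapping Car 85↔Car 70 (Car 85→Route 5 261 km, Car 70→Route 6 366 km) adds 508.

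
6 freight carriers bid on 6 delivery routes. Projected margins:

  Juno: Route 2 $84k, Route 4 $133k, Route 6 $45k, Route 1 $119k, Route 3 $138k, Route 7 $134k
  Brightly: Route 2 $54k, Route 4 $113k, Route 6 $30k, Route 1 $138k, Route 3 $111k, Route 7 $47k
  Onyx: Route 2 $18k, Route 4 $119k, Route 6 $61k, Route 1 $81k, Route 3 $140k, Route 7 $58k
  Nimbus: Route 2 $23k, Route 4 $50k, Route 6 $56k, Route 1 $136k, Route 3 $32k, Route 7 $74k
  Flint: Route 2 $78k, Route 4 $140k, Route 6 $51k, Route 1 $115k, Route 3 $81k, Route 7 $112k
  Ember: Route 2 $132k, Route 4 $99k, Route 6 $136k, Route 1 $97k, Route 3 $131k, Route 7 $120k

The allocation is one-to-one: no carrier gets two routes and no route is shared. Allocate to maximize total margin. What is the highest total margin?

Optimal: Juno→Route 7 ($134k), Brightly→Route 2 ($54k), Onyx→Route 3 ($140k), Nimbus→Route 1 ($136k), Flint→Route 4 ($140k), Ember→Route 6 ($136k) — total 134+54+140+136+140+136 = $740k.
Max-entry greedy (repeatedly take the single best remaining cell) gives $711k, worse by 29.
Checked against all permutations: $740k is optimal.

Maximum total: $740k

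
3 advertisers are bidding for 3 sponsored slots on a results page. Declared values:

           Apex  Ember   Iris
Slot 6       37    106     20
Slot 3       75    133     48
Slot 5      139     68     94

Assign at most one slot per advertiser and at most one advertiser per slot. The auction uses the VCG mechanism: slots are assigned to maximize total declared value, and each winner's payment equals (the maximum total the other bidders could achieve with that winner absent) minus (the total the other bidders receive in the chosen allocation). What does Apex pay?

Efficient allocation: Apex→Slot 5 ($139), Ember→Slot 6 ($106), Iris→Slot 3 ($48); total welfare W = $293.
Apex receives Slot 5 at value $139, so the others get W − 139 = $154.
Without Apex: best allocation of the remaining 2 bidders over all 3 slots is Ember→Slot 3 ($133), Iris→Slot 5 ($94), total $227.
VCG payment = (others' best without Apex) − (others' welfare with Apex) = 227 − 154 = $73.

Apex pays $73.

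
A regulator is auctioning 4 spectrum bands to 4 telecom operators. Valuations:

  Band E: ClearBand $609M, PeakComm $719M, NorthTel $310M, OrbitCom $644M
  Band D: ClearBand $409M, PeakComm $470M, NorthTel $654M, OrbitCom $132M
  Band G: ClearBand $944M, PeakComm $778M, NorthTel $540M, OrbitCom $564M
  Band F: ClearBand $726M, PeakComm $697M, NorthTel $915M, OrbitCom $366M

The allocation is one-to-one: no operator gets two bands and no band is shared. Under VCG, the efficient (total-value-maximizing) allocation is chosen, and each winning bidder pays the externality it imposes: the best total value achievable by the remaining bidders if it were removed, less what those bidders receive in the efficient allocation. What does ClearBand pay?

ClearBand pays $308M.

Efficient allocation: ClearBand→Band G ($944M), PeakComm→Band D ($470M), NorthTel→Band F ($915M), OrbitCom→Band E ($644M); total welfare W = $2973M.
ClearBand receives Band G at value $944M, so the others get W − 944 = $2029M.
Without ClearBand: best allocation of the remaining 3 bidders over all 4 bands is PeakComm→Band G ($778M), NorthTel→Band F ($915M), OrbitCom→Band E ($644M), total $2337M.
VCG payment = (others' best without ClearBand) − (others' welfare with ClearBand) = 2337 − 2029 = $308M.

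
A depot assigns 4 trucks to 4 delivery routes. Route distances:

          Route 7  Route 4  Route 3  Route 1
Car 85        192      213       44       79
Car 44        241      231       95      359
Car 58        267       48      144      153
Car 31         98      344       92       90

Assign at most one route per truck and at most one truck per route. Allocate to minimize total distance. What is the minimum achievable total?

Treat this as an assignment problem: match each truck to one route.
Optimal: Car 85→Route 1 (79 km), Car 44→Route 3 (95 km), Car 58→Route 4 (48 km), Car 31→Route 7 (98 km) — total 79+95+48+98 = 320 km.
Min-entry greedy (repeatedly take the single cheapest remaining cell) gives 423 km, worse by 103.
Next-best assignment: Car 85→Route 3, Car 44→Route 7, Car 58→Route 4, Car 31→Route 1 = 423 km.
Checked against all permutations: 320 km is optimal.

Min total: 320 km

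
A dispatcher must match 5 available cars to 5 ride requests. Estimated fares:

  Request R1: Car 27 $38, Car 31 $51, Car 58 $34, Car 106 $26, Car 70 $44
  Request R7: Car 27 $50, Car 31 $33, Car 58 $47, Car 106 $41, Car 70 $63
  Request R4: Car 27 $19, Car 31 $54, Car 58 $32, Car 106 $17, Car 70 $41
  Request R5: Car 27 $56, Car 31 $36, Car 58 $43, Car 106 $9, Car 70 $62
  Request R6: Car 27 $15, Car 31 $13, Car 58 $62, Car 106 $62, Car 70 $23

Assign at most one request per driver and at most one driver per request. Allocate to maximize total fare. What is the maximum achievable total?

Max total: $269

Optimal: Car 27→Request R5 ($56), Car 31→Request R4 ($54), Car 58→Request R1 ($34), Car 106→Request R6 ($62), Car 70→Request R7 ($63) — total 56+54+34+62+63 = $269.
Max-entry greedy (repeatedly take the single best remaining cell) gives $261, worse by 8.
Checked against all permutations: $269 is optimal.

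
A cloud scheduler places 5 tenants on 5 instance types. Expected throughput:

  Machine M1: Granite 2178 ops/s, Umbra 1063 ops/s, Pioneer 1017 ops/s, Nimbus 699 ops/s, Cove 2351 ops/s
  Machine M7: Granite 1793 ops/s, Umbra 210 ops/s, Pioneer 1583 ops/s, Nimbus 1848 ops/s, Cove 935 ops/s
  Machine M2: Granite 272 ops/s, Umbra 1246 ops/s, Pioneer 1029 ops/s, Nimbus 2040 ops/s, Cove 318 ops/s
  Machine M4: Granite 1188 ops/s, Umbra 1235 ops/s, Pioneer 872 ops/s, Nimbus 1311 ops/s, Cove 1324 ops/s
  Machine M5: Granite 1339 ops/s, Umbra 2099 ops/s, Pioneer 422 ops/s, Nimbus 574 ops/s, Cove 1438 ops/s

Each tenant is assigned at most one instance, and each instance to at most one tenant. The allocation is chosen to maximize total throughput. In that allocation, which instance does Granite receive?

Treat this as an assignment problem: match each tenant to one instance.
Optimal: Granite→Machine M4 (1188 ops/s), Umbra→Machine M5 (2099 ops/s), Pioneer→Machine M7 (1583 ops/s), Nimbus→Machine M2 (2040 ops/s), Cove→Machine M1 (2351 ops/s) — total 1188+2099+1583+2040+2351 = 9261 ops/s.
Max-entry greedy (repeatedly take the single best remaining cell) gives 9155 ops/s, worse by 106.
Next-best assignment: Granite→Machine M1, Umbra→Machine M5, Pioneer→Machine M7, Nimbus→Machine M2, Cove→Machine M4 = 9224 ops/s.
Granite's own top instance is Machine M1 (2178 ops/s), but forcing Granite→Machine M1 and reassigning the rest optimally gives only 9224 ops/s — worse by 37.

Granite receives Machine M4.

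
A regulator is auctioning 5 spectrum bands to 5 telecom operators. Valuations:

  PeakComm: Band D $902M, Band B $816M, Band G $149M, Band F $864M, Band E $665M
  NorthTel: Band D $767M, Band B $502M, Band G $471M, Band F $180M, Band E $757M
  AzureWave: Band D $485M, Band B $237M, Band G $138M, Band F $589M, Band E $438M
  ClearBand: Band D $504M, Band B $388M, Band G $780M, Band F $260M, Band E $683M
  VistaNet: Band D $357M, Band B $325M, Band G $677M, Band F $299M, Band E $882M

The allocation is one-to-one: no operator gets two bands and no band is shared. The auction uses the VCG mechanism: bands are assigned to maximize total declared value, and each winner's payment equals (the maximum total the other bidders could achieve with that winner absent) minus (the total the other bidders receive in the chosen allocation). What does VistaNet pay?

VistaNet pays $76M.

Efficient allocation: PeakComm→Band B ($816M), NorthTel→Band D ($767M), AzureWave→Band F ($589M), ClearBand→Band G ($780M), VistaNet→Band E ($882M); total welfare W = $3834M.
VistaNet receives Band E at value $882M, so the others get W − 882 = $2952M.
Without VistaNet: best allocation of the remaining 4 bidders over all 5 bands is PeakComm→Band D ($902M), NorthTel→Band E ($757M), AzureWave→Band F ($589M), ClearBand→Band G ($780M), total $3028M.
VCG payment = (others' best without VistaNet) − (others' welfare with VistaNet) = 3028 − 2952 = $76M.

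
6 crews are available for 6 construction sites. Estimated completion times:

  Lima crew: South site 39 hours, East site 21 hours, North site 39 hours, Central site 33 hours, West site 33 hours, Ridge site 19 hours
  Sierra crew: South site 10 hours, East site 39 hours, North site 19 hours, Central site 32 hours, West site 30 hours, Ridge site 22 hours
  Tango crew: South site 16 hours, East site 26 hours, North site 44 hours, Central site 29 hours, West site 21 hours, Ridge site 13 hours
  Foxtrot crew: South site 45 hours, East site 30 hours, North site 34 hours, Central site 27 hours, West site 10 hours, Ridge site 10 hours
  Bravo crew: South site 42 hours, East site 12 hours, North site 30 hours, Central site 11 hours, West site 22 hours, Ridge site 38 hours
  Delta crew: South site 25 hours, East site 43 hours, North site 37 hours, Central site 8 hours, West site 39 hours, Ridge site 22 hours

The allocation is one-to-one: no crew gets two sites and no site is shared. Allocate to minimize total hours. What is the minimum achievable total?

Minimum total: 84 hours

This is a one-to-one assignment (minimum-cost bipartite matching).
Optimal: Lima crew→Ridge site (19 hours), Sierra crew→North site (19 hours), Tango crew→South site (16 hours), Foxtrot crew→West site (10 hours), Bravo crew→East site (12 hours), Delta crew→Central site (8 hours) — total 19+19+16+10+12+8 = 84 hours.
Column-greedy (each site in turn goes to its cheapest remaining crew) gives 104 hours, worse by 20.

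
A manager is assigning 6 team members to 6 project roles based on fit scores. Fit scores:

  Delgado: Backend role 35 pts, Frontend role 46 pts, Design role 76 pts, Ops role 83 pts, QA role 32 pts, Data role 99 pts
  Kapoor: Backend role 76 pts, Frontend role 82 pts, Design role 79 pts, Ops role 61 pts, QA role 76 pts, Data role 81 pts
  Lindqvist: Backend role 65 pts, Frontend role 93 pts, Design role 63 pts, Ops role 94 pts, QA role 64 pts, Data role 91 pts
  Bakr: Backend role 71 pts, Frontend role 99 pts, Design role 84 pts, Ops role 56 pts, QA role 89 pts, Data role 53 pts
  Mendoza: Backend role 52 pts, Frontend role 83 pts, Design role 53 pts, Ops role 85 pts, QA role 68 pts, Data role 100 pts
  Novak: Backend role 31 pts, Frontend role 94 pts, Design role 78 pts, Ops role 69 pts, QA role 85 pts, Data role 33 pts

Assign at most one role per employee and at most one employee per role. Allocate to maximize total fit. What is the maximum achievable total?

Optimal: Delgado→Design role (76 pts), Kapoor→Backend role (76 pts), Lindqvist→Ops role (94 pts), Bakr→Frontend role (99 pts), Mendoza→Data role (100 pts), Novak→QA role (85 pts) — total 76+76+94+99+100+85 = 530 pts.
Column-greedy (each role in turn goes to its best remaining employee) gives 514 pts, worse by 16.

Maximum total: 530 pts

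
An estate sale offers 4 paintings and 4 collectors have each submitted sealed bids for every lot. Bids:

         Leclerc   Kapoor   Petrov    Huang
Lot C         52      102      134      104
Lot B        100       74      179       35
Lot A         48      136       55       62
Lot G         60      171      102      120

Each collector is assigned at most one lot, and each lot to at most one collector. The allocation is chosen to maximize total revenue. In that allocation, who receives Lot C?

Huang receives Lot C.

Optimal: Leclerc→Lot A ($48), Kapoor→Lot G ($171), Petrov→Lot B ($179), Huang→Lot C ($104) — total 48+171+179+104 = $502.
Row-greedy (each collector in turn takes its best remaining lot) gives $467, worse by 35.
Checked against all permutations: $502 is optimal.
Huang's own top lot is Lot G ($120), but forcing Huang→Lot G and reassigning the rest optimally gives only $490 — worse by 12.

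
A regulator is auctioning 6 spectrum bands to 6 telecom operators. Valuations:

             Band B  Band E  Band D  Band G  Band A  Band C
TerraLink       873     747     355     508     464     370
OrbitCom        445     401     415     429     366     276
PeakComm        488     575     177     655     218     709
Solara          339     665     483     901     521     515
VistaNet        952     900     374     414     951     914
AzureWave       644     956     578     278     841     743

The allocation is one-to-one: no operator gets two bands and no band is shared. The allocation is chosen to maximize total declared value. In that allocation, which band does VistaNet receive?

This is a one-to-one assignment (maximum-weight bipartite matching).
Optimal: TerraLink→Band B ($873M), OrbitCom→Band D ($415M), PeakComm→Band C ($709M), Solara→Band G ($901M), VistaNet→Band A ($951M), AzureWave→Band E ($956M) — total 873+415+709+901+951+956 = $4805M.
Row-greedy (each operator in turn takes its best remaining band) gives $4205M, worse by 600.
Next-best assignment: TerraLink→Band B, OrbitCom→Band D, PeakComm→Band C, Solara→Band G, VistaNet→Band E, AzureWave→Band A = $4639M.
Swapping VistaNet↔OrbitCom (VistaNet→Band D $374M, OrbitCom→Band A $366M) loses 626.
VistaNet's own top band is Band B ($952M), but forcing VistaNet→Band B and reassigning the rest optimally gives only $4565M — worse by 240.

VistaNet receives Band A.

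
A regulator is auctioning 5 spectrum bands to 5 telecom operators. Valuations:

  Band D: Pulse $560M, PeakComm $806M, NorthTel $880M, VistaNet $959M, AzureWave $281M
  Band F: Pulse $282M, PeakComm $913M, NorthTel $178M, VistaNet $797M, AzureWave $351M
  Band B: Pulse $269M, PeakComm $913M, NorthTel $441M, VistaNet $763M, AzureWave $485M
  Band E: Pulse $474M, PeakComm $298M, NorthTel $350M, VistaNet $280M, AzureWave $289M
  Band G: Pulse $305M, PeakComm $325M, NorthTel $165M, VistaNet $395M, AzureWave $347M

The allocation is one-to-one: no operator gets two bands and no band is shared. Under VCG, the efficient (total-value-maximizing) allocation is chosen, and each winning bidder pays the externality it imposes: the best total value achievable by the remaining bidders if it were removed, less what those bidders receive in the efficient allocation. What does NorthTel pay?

NorthTel pays $300M.

Efficient allocation: Pulse→Band E ($474M), PeakComm→Band B ($913M), NorthTel→Band D ($880M), VistaNet→Band F ($797M), AzureWave→Band G ($347M); total welfare W = $3411M.
NorthTel receives Band D at value $880M, so the others get W − 880 = $2531M.
Without NorthTel: best allocation of the remaining 4 bidders over all 5 bands is Pulse→Band E ($474M), PeakComm→Band F ($913M), VistaNet→Band D ($959M), AzureWave→Band B ($485M), total $2831M.
VCG payment = (others' best without NorthTel) − (others' welfare with NorthTel) = 2831 − 2531 = $300M.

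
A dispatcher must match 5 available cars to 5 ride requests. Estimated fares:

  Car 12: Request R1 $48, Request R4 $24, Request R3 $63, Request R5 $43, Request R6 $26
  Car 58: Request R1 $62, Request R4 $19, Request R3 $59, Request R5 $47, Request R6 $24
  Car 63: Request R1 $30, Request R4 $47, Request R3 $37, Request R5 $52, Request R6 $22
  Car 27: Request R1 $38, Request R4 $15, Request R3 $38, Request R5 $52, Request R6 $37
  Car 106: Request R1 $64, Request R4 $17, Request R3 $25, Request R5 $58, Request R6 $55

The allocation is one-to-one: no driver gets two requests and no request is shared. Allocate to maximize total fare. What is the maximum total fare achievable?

This is a one-to-one assignment (maximum-weight bipartite matching).
Optimal: Car 12→Request R3 ($63), Car 58→Request R1 ($62), Car 63→Request R4 ($47), Car 27→Request R5 ($52), Car 106→Request R6 ($55) — total 63+62+47+52+55 = $279.
Column-greedy (each request in turn goes to its best remaining driver) gives $250, worse by 29.
Next-best assignment: Car 12→Request R3, Car 58→Request R1, Car 63→Request R4, Car 27→Request R6, Car 106→Request R5 = $267.
Swapping Car 106↔Car 63 (Car 106→Request R4 $17, Car 63→Request R6 $22) loses 63.
Checked against all permutations: $279 is optimal.

Max total: $279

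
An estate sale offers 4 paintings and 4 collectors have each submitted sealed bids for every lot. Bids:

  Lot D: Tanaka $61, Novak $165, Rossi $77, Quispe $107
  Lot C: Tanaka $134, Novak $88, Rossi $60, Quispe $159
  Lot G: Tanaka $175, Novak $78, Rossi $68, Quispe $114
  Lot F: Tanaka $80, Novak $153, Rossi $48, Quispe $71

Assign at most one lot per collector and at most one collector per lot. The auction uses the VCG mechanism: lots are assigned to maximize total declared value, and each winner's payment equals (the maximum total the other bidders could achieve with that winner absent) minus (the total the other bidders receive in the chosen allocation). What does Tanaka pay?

Efficient allocation: Tanaka→Lot G ($175), Novak→Lot F ($153), Rossi→Lot D ($77), Quispe→Lot C ($159); total welfare W = $564.
Tanaka receives Lot G at value $175, so the others get W − 175 = $389.
Without Tanaka: best allocation of the remaining 3 bidders over all 4 lots is Novak→Lot D ($165), Rossi→Lot G ($68), Quispe→Lot C ($159), total $392.
VCG payment = (others' best without Tanaka) − (others' welfare with Tanaka) = 392 − 389 = $3.

Tanaka pays $3.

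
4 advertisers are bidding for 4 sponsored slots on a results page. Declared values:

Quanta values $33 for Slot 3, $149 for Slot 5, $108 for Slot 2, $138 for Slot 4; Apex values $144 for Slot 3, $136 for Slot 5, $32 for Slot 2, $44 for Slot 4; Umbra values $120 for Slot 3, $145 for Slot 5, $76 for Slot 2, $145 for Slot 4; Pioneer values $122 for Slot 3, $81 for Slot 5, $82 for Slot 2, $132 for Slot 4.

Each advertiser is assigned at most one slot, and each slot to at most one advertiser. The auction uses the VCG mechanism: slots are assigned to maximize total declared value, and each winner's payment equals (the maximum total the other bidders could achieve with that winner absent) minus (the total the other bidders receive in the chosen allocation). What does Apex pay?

Apex pays $31.

Efficient allocation: Quanta→Slot 2 ($108), Apex→Slot 3 ($144), Umbra→Slot 5 ($145), Pioneer→Slot 4 ($132); total welfare W = $529.
Apex receives Slot 3 at value $144, so the others get W − 144 = $385.
Without Apex: best allocation of the remaining 3 bidders over all 4 slots is Quanta→Slot 5 ($149), Umbra→Slot 4 ($145), Pioneer→Slot 3 ($122), total $416.
VCG payment = (others' best without Apex) − (others' welfare with Apex) = 416 − 385 = $31.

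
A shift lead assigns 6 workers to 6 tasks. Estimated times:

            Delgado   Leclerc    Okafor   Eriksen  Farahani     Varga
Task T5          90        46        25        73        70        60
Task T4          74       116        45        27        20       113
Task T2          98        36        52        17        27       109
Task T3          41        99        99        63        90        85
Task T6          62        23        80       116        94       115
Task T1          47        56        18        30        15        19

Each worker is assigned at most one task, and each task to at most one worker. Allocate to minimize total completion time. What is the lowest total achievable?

Optimal: Delgado→Task T3 (41 min), Leclerc→Task T6 (23 min), Okafor→Task T5 (25 min), Eriksen→Task T2 (17 min), Farahani→Task T4 (20 min), Varga→Task T1 (19 min) — total 41+23+25+17+20+19 = 145 min.
Min-entry greedy (repeatedly take the single cheapest remaining cell) gives 234 min, worse by 89.
Every other assignment is strictly worse.

Minimum total: 145 min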